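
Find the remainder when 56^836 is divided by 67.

37

Successive squares of 56 mod 67: 56^1≡56, 56^2≡54, 56^4≡35, 56^8≡19, 56^16≡26, 56^32≡6, 56^64≡36, 56^128≡23, 56^256≡60, 56^512≡49.
836 = 4 + 64 + 256 + 512, so 56^836 ≡ 35·36·60·49 ≡ 37 (mod 67).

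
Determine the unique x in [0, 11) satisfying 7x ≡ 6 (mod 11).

4

7⁻¹ ≡ 8 (mod 11) because 7·8 = 56 = 5·11 + 1.
So x ≡ 8·6 = 48 ≡ 4 (mod 11).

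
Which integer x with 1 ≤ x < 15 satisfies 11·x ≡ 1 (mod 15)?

15 = 1·11 + 4
11 = 2·4 + 3
4 = 1·3 + 1
3 = 3·1 + 0
Back-substituting gives 11·11 ≡ 1 (mod 15).

11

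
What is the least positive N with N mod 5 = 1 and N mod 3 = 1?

1

x ≡ 1 (mod 3) gives x ∈ {1}.
The first of these with x mod 5 = 1 is 1.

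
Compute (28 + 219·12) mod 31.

219·12 = 2628.
Dividing 2628 by 31 gives quotient 84 and remainder 24.
(28 + 24) mod 31 = 21.

21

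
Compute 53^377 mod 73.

68

Successive squares of 53 mod 73: 53^1≡53, 53^2≡35, 53^4≡57, 53^8≡37, 53^16≡55, 53^32≡32, 53^64≡2, 53^128≡4, 53^256≡16.
Since 377 = 1 + 8 + 16 + 32 + 64 + 256 in binary, 53^377 ≡ 53·37·55·32·2·16 ≡ 68 (mod 73).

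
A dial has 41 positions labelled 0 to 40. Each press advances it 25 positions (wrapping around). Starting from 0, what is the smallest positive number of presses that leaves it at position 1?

23

25·23 = 575 = 14·41 + 1, so 25⁻¹ ≡ 23 (mod 41).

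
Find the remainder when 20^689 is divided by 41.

Successive squares of 20 mod 41: 20^1≡20, 20^2≡31, 20^4≡18, 20^8≡37, 20^16≡16, 20^32≡10, 20^64≡18, 20^128≡37, 20^256≡16, 20^512≡10.
689 = 1 + 16 + 32 + 128 + 512, so 20^689 ≡ 20·16·10·37·10 ≡ 2 (mod 41).

2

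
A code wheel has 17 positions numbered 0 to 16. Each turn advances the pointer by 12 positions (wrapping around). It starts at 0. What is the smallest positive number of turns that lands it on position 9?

5

12⁻¹ ≡ 10 (mod 17) because 12·10 = 120 = 7·17 + 1.
So x ≡ 10·9 = 90 ≡ 5 (mod 17).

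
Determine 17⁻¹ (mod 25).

25 = 1·17 + 8
17 = 2·8 + 1
8 = 8·1 + 0
Back-substituting gives 17·3 ≡ 1 (mod 25).

3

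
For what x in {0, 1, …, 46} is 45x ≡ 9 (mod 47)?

The inverse of 45 mod 47 is 23 (since 45·23 = 1035 ≡ 1).
So x ≡ 23·9 = 207 ≡ 19 (mod 47).
Check: 45·19 = 855 = 18·47 + 9.

19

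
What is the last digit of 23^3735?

Last digits of 3^n: 3, 9, 7, 1 (period 4).
3735 leaves remainder 3 on division by 4, so 23^3735 ends in 7.

7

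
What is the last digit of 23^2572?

The units digit of 23^n cycles with period 4: 3, 9, 7, 1, …
2572 mod 4 = 0, so the last digit matches 3^4 = 1.

1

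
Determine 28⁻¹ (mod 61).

24

28·24 = 672 = 11·61 + 1, so 28⁻¹ ≡ 24 (mod 61).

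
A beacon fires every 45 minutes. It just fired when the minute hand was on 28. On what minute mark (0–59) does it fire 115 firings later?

43

115·45 = 5175.
5175 = 86·60 + 15, so 5175 mod 60 = 15.
(28 + 15) mod 60 = 43.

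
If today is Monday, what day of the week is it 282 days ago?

Saturday

282 mod 7 = 2 (since 40·7 = 280).
Monday − 2 days → Saturday.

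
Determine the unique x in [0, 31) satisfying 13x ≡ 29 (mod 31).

7

The inverse of 13 mod 31 is 12 (since 13·12 = 156 ≡ 1).
Multiplying both sides by 12: x ≡ 12·29 = 348 ≡ 7 (mod 31).
Check: 13·7 = 91 = 2·31 + 29.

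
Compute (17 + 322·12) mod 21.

17

322·12 = 3864.
Dividing 3864 by 21 gives quotient 184 and remainder 0.
(17 + 0) mod 21 = 17.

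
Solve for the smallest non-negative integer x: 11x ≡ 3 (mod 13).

5

11⁻¹ ≡ 6 (mod 13) because 11·6 = 66 = 5·13 + 1.
So x ≡ 6·3 = 18 ≡ 5 (mod 13).
Check: 11·5 = 55 = 4·13 + 3.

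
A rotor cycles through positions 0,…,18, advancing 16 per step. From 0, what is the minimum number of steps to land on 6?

17

16⁻¹ ≡ 6 (mod 19) because 16·6 = 96 = 5·19 + 1.
Multiplying both sides by 6: x ≡ 6·6 = 36 ≡ 17 (mod 19).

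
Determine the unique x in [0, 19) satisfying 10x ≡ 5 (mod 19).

10

The inverse of 10 mod 19 is 2 (since 10·2 = 20 ≡ 1).
Multiplying both sides by 2: x ≡ 2·5 = 10 ≡ 10 (mod 19).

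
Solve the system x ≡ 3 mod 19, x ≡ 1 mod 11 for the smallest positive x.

155

Since 11·7 ≡ 1 (mod 19), take x = 1 + 11·((3−1)·7 mod 19) = 1 + 11·14 = 155.
Check: 155 mod 19 = 3, 155 mod 11 = 1.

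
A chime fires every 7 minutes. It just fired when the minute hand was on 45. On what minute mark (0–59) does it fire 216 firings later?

216·7 = 1512.
Dividing 1512 by 60 gives quotient 25 and remainder 12.
(45 + 12) mod 60 = 57.

57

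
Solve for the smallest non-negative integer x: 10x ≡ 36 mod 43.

10⁻¹ ≡ 13 (mod 43) because 10·13 = 130 = 3·43 + 1.
Multiplying both sides by 13: x ≡ 13·36 = 468 ≡ 38 (mod 43).
Check: 10·38 = 380 = 8·43 + 36.

38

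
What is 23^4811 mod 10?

7

Last digits of 3^n: 3, 9, 7, 1 (period 4).
4811 mod 4 = 3, so the last digit matches 3^3 = 7.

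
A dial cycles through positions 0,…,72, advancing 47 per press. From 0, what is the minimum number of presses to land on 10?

The inverse of 47 mod 73 is 14 (since 47·14 = 658 ≡ 1).
Multiplying both sides by 14: x ≡ 14·10 = 140 ≡ 67 (mod 73).

67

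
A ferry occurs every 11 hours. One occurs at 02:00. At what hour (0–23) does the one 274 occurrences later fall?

274·11 = 3014.
Dividing 3014 by 24 gives quotient 125 and remainder 14.
(2 + 14) mod 24 = 16.

16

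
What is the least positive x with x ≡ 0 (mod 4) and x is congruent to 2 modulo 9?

20

x ≡ 0 (mod 4) gives x ∈ {0, 4, 8, 12, 16, 20}.
The first of these with x mod 9 = 2 is 20.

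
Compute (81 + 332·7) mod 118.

332·7 = 2324.
2324 − 19·118 = 82, so 2324 ≡ 82 (mod 118).
(81 + 82) mod 118 = 45.

45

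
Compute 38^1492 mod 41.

40

Square-and-reduce mod 41: 38^1≡38, 38^2≡9, 38^4≡40, 38^8≡1, 38^16≡1, 38^32≡1, 38^64≡1, 38^128≡1, 38^256≡1, 38^512≡1, 38^1024≡1.
1492 = 4 + 16 + 64 + 128 + 256 + 1024, so 38^1492 ≡ 40·1·1·1·1·1 ≡ 40 (mod 41).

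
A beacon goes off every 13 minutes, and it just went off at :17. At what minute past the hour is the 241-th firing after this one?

241·13 = 3133.
3133 = 52·60 + 13, so 3133 mod 60 = 13.
(17 + 13) mod 60 = 30.

30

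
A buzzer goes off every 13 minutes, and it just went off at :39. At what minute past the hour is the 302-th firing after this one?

302·13 = 3926.
3926 − 65·60 = 26, so 3926 ≡ 26 (mod 60).
(39 + 26) mod 60 = 5.

5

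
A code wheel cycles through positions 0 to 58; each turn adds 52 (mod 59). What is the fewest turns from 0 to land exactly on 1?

42

52·42 = 2184 = 37·59 + 1, so 52⁻¹ ≡ 42 (mod 59).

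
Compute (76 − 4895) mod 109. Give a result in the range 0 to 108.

86

4895 − 44·109 = 99, so 4895 ≡ 99 (mod 109).
(76 − 99) mod 109 = 86.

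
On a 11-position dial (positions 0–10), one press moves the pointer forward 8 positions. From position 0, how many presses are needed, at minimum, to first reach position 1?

11 = 1·8 + 3
8 = 2·3 + 2
3 = 1·2 + 1
2 = 2·1 + 0
Back-substituting gives 8·7 ≡ 1 (mod 11).

7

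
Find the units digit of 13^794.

Last digits of 3^n: 3, 9, 7, 1 (period 4).
794 mod 4 = 2, so the last digit matches 3^2 = 9.

9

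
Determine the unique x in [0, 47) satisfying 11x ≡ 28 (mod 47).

The inverse of 11 mod 47 is 30 (since 11·30 = 330 ≡ 1).
So x ≡ 30·28 = 840 ≡ 41 (mod 47).

41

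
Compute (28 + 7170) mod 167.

17

7170 = 42·167 + 156, so 7170 mod 167 = 156.
(28 + 156) mod 167 = 17.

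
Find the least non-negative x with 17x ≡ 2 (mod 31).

22

The inverse of 17 mod 31 is 11 (since 17·11 = 187 ≡ 1).
Multiplying both sides by 11: x ≡ 11·2 = 22 ≡ 22 (mod 31).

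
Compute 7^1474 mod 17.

Successive squares of 7 mod 17: 7^1≡7, 7^2≡15, 7^4≡4, 7^8≡16, 7^16≡1, 7^32≡1, 7^64≡1, 7^128≡1, 7^256≡1, 7^512≡1, 7^1024≡1.
Since 1474 = 2 + 64 + 128 + 256 + 1024 in binary, 7^1474 ≡ 15·1·1·1·1 ≡ 15 (mod 17).

15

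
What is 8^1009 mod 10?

8

The units digit of 8^n cycles with period 4: 8, 4, 2, 6, …
1009 leaves remainder 1 on division by 4, so 8^1009 ends in 8.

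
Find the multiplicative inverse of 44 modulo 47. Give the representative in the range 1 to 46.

31

47 = 1·44 + 3
44 = 14·3 + 2
3 = 1·2 + 1
2 = 2·1 + 0
Back-substituting gives 44·31 ≡ 1 (mod 47).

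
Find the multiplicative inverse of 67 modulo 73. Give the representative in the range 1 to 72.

73 = 1·67 + 6
67 = 11·6 + 1
6 = 6·1 + 0
Back-substituting gives 67·12 ≡ 1 (mod 73).

12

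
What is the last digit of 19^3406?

The units digit of 19^n cycles with period 2: 9, 1, …
3406 mod 2 = 0, so the last digit matches 9^2 = 1.

1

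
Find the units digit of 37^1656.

1

Last digits of 7^n: 7, 9, 3, 1 (period 4).
1656 mod 4 = 0, so the last digit matches 7^4 = 1.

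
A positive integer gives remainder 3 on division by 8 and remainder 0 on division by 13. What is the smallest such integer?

x ≡ 3 (mod 8) gives x ∈ {3, 11, 19, 27, 35, 43, 51, 59, …}.
The first of these with x mod 13 = 0 is 91.

91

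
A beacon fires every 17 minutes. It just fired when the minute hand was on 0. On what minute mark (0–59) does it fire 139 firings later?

23

139·17 = 2363.
2363 − 39·60 = 23, so 2363 ≡ 23 (mod 60).
(0 + 23) mod 60 = 23.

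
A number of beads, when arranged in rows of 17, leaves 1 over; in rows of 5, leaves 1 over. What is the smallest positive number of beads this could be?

1

x ≡ 1 (mod 5) gives x ∈ {1}.
The first of these with x mod 17 = 1 is 1.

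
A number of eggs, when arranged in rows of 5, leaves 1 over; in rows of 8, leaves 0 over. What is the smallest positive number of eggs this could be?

16

x ≡ 1 (mod 5) gives x ∈ {1, 6, 11, 16}.
The first of these with x mod 8 = 0 is 16.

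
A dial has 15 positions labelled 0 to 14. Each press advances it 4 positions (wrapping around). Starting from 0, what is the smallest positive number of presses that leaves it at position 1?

4·4 = 16 = 1·15 + 1, so 4⁻¹ ≡ 4 (mod 15).

4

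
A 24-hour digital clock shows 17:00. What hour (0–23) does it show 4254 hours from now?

23

4254 − 177·24 = 6, so 4254 ≡ 6 (mod 24).
(17 + 6) mod 24 = 23.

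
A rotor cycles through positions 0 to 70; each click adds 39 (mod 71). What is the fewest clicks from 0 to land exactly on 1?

39·51 = 1989 = 28·71 + 1, so 39⁻¹ ≡ 51 (mod 71).

51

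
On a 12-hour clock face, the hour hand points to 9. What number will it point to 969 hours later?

6

969 − 80·12 = 9, so 969 ≡ 9 (mod 12).
9 + 9 → 6 on a 12-hour dial.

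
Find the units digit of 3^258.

Powers of 3 mod 10 repeat with period 4: 3, 9, 7, 1.
258 leaves remainder 2 on division by 4, so 3^258 ends in 9.

9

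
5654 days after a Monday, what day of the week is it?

Saturday

5654 mod 7 = 5 (since 807·7 = 5649).
Monday + 5 days → Saturday.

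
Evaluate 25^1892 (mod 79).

5

Square-and-reduce mod 79: 25^1≡25, 25^2≡72, 25^4≡49, 25^8≡31, 25^16≡13, 25^32≡11, 25^64≡42, 25^128≡26, 25^256≡44, 25^512≡40, 25^1024≡20.
Since 1892 = 4 + 32 + 64 + 256 + 512 + 1024 in binary, 25^1892 ≡ 49·11·42·44·40·20 ≡ 5 (mod 79).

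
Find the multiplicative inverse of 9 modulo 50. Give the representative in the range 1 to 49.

39

9·39 = 351 = 7·50 + 1, so 9⁻¹ ≡ 39 (mod 50).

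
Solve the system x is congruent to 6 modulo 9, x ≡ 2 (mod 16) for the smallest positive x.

x ≡ 6 (mod 9) gives x ∈ {6, 15, 24, 33, 42, 51, 60, 69, …}.
The first of these with x mod 16 = 2 is 114.

114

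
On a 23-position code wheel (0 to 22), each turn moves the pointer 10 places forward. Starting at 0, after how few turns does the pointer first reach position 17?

4

The inverse of 10 mod 23 is 7 (since 10·7 = 70 ≡ 1).
So x ≡ 7·17 = 119 ≡ 4 (mod 23).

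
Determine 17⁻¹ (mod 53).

53 = 3·17 + 2
17 = 8·2 + 1
2 = 2·1 + 0
Back-substituting gives 17·25 ≡ 1 (mod 53).

25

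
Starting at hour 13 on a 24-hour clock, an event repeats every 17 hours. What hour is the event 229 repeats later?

18

229·17 = 3893.
3893 = 162·24 + 5, so 3893 mod 24 = 5.
(13 + 5) mod 24 = 18.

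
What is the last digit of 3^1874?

9

The units digit of 3^n cycles with period 4: 3, 9, 7, 1, …
1874 leaves remainder 2 on division by 4, so 3^1874 ends in 9.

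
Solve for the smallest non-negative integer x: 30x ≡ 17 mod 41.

The inverse of 30 mod 41 is 26 (since 30·26 = 780 ≡ 1).
Multiplying both sides by 26: x ≡ 26·17 = 442 ≡ 32 (mod 41).
Check: 30·32 = 960 = 23·41 + 17.

32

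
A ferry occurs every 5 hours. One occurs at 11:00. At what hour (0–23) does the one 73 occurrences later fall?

73·5 = 365.
365 = 15·24 + 5, so 365 mod 24 = 5.
(11 + 5) mod 24 = 16.

16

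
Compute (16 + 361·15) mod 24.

361·15 = 5415.
5415 mod 24 = 15 (since 225·24 = 5400).
(16 + 15) mod 24 = 7.

7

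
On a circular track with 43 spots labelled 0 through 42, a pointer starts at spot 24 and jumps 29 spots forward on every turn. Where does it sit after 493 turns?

2

493·29 = 14297.
14297 mod 43 = 21 (since 332·43 = 14276).
(24 + 21) mod 43 = 2.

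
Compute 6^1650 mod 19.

Successive squares of 6 mod 19: 6^1≡6, 6^2≡17, 6^4≡4, 6^8≡16, 6^16≡9, 6^32≡5, 6^64≡6, 6^128≡17, 6^256≡4, 6^512≡16, 6^1024≡9.
1650 = 2 + 16 + 32 + 64 + 512 + 1024, so 6^1650 ≡ 17·9·5·6·16·9 ≡ 7 (mod 19).

7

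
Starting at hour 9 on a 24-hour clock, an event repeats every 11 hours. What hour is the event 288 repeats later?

9

288·11 = 3168.
Dividing 3168 by 24 gives quotient 132 and remainder 0.
(9 + 0) mod 24 = 9.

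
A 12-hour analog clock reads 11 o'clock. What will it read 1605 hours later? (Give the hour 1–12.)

8

1605 − 133·12 = 9, so 1605 ≡ 9 (mod 12).
11 + 9 → 8 on a 12-hour dial.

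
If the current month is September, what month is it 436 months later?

January

436 = 36·12 + 4, so 436 mod 12 = 4.
September + 4 months → January.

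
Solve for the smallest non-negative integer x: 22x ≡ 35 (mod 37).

The inverse of 22 mod 37 is 32 (since 22·32 = 704 ≡ 1).
Multiplying both sides by 32: x ≡ 32·35 = 1120 ≡ 10 (mod 37).

10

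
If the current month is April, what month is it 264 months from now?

April

264 mod 12 = 0 (since 22·12 = 264).
April + 0 months → April.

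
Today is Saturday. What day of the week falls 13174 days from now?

13174 = 1882·7 + 0, so 13174 mod 7 = 0.
Saturday + 0 days → Saturday.

Saturday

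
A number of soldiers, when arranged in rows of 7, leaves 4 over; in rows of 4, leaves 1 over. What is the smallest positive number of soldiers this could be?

25

Since 4·2 ≡ 1 (mod 7), take x = 1 + 4·((4−1)·2 mod 7) = 1 + 4·6 = 25.
Check: 25 mod 7 = 4, 25 mod 4 = 1.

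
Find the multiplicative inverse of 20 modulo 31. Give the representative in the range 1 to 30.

31 = 1·20 + 11
20 = 1·11 + 9
11 = 1·9 + 2
9 = 4·2 + 1
2 = 2·1 + 0
Back-substituting gives 20·14 ≡ 1 (mod 31).

14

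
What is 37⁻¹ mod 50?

50 = 1·37 + 13
37 = 2·13 + 11
13 = 1·11 + 2
11 = 5·2 + 1
2 = 2·1 + 0
Back-substituting gives 37·23 ≡ 1 (mod 50).

23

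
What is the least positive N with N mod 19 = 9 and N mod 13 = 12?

x ≡ 12 (mod 13) gives x ∈ {12, 25, 38, 51, 64, 77, 90, 103, …}.
The first of these with x mod 19 = 9 is 142.

142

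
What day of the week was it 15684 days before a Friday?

Dividing 15684 by 7 gives quotient 2240 and remainder 4.
Friday − 4 days → Monday.

Monday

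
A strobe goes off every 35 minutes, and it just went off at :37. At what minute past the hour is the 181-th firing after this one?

12

181·35 = 6335.
6335 = 105·60 + 35, so 6335 mod 60 = 35.
(37 + 35) mod 60 = 12.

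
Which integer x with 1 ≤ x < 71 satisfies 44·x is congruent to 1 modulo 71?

71 = 1·44 + 27
44 = 1·27 + 17
27 = 1·17 + 10
17 = 1·10 + 7
10 = 1·7 + 3
7 = 2·3 + 1
3 = 3·1 + 0
Back-substituting gives 44·21 ≡ 1 (mod 71).

21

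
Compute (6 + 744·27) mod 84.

744·27 = 20088.
20088 = 239·84 + 12, so 20088 mod 84 = 12.
(6 + 12) mod 84 = 18.

18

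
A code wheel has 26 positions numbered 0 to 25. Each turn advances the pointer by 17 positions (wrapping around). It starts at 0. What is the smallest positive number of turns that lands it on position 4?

The inverse of 17 mod 26 is 23 (since 17·23 = 391 ≡ 1).
So x ≡ 23·4 = 92 ≡ 14 (mod 26).

14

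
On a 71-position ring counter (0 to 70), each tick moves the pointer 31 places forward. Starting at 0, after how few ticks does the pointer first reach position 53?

The inverse of 31 mod 71 is 55 (since 31·55 = 1705 ≡ 1).
Multiplying both sides by 55: x ≡ 55·53 = 2915 ≡ 4 (mod 71).

4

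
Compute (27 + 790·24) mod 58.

790·24 = 18960.
18960 mod 58 = 52 (since 326·58 = 18908).
(27 + 52) mod 58 = 21.

21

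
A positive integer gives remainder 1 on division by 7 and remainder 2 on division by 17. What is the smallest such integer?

x ≡ 1 (mod 7) gives x ∈ {1, 8, 15, 22, 29, 36}.
The first of these with x mod 17 = 2 is 36.

36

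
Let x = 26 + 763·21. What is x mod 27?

11

763·21 = 16023.
16023 mod 27 = 12 (since 593·27 = 16011).
(26 + 12) mod 27 = 11.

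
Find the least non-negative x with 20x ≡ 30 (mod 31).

The inverse of 20 mod 31 is 14 (since 20·14 = 280 ≡ 1).
Multiplying both sides by 14: x ≡ 14·30 = 420 ≡ 17 (mod 31).

17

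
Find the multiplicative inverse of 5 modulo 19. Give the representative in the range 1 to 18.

5·4 = 20 = 1·19 + 1, so 5⁻¹ ≡ 4 (mod 19).

4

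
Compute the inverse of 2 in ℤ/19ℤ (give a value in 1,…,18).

10

19 = 9·2 + 1
2 = 2·1 + 0
Back-substituting gives 2·10 ≡ 1 (mod 19).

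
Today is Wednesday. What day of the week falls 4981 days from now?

4981 − 711·7 = 4, so 4981 ≡ 4 (mod 7).
Wednesday + 4 days → Sunday.

Sunday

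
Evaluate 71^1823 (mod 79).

By repeated squaring mod 79: 71^1≡71, 71^2≡64, 71^4≡67, 71^8≡65, 71^16≡38, 71^32≡22, 71^64≡10, 71^128≡21, 71^256≡46, 71^512≡62, 71^1024≡52.
Since 1823 = 1 + 2 + 4 + 8 + 16 + 256 + 512 + 1024 in binary, 71^1823 ≡ 71·64·67·65·38·46·62·52 ≡ 41 (mod 79).

41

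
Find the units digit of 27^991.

3

Last digits of 7^n: 7, 9, 3, 1 (period 4).
991 mod 4 = 3, so the last digit matches 7^3 = 3.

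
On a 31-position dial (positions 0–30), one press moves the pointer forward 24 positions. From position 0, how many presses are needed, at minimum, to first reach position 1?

31 = 1·24 + 7
24 = 3·7 + 3
7 = 2·3 + 1
3 = 3·1 + 0
Back-substituting gives 24·22 ≡ 1 (mod 31).

22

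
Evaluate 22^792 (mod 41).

10

Successive squares of 22 mod 41: 22^1≡22, 22^2≡33, 22^4≡23, 22^8≡37, 22^16≡16, 22^32≡10, 22^64≡18, 22^128≡37, 22^256≡16, 22^512≡10.
Since 792 = 8 + 16 + 256 + 512 in binary, 22^792 ≡ 37·16·16·10 ≡ 10 (mod 41).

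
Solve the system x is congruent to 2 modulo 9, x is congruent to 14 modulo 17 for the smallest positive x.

Since 17·8 ≡ 1 (mod 9), take x = 14 + 17·((2−14)·8 mod 9) = 14 + 17·3 = 65.
Check: 65 mod 9 = 2, 65 mod 17 = 14.

65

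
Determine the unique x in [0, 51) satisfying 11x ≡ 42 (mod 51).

11⁻¹ ≡ 14 (mod 51) because 11·14 = 154 = 3·51 + 1.
Multiplying both sides by 14: x ≡ 14·42 = 588 ≡ 27 (mod 51).

27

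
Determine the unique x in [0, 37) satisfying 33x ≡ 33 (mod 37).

33⁻¹ ≡ 9 (mod 37) because 33·9 = 297 = 8·37 + 1.
So x ≡ 9·33 = 297 ≡ 1 (mod 37).
Check: 33·1 = 33 = 0·37 + 33.

1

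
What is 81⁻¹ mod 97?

6

81·6 = 486 = 5·97 + 1, so 81⁻¹ ≡ 6 (mod 97).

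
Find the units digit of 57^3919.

Last digits of 7^n: 7, 9, 3, 1 (period 4).
3919 leaves remainder 3 on division by 4, so 57^3919 ends in 3.

3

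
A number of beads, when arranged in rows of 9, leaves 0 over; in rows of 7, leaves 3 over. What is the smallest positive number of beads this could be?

45

Since 7·4 ≡ 1 (mod 9), take x = 3 + 7·((0−3)·4 mod 9) = 3 + 7·6 = 45.
Check: 45 mod 9 = 0, 45 mod 7 = 3.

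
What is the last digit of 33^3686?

9

Last digits of 3^n: 3, 9, 7, 1 (period 4).
3686 mod 4 = 2, so the last digit matches 3^2 = 9.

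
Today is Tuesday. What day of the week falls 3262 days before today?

3262 mod 7 = 0 (since 466·7 = 3262).
Tuesday − 0 days → Tuesday.

Tuesday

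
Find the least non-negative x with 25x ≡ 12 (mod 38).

The inverse of 25 mod 38 is 35 (since 25·35 = 875 ≡ 1).
Multiplying both sides by 35: x ≡ 35·12 = 420 ≡ 2 (mod 38).
Check: 25·2 = 50 = 1·38 + 12.

2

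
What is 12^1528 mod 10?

Powers of 2 mod 10 repeat with period 4: 2, 4, 8, 6.
1528 leaves remainder 0 on division by 4, so 12^1528 ends in 6.

6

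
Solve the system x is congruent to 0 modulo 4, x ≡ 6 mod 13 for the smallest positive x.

32

Since 13·1 ≡ 1 (mod 4), take x = 6 + 13·((0−6)·1 mod 4) = 6 + 13·2 = 32.
Check: 32 mod 4 = 0, 32 mod 13 = 6.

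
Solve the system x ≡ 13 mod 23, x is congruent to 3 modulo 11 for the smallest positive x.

Since 11·21 ≡ 1 (mod 23), take x = 3 + 11·((13−3)·21 mod 23) = 3 + 11·3 = 36.
Check: 36 mod 23 = 13, 36 mod 11 = 3.

36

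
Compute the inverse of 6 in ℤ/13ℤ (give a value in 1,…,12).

6·11 = 66 = 5·13 + 1, so 6⁻¹ ≡ 11 (mod 13).

11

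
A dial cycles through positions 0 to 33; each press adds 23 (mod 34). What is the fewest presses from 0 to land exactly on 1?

3

34 = 1·23 + 11
23 = 2·11 + 1
11 = 11·1 + 0
Back-substituting gives 23·3 ≡ 1 (mod 34).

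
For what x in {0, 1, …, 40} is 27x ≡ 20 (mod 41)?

22

27⁻¹ ≡ 38 (mod 41) because 27·38 = 1026 = 25·41 + 1.
Multiplying both sides by 38: x ≡ 38·20 = 760 ≡ 22 (mod 41).
Check: 27·22 = 594 = 14·41 + 20.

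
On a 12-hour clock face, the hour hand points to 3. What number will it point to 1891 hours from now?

10

1891 − 157·12 = 7, so 1891 ≡ 7 (mod 12).
3 + 7 → 10 on a 12-hour dial.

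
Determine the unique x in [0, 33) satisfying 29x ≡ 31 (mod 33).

17

29⁻¹ ≡ 8 (mod 33) because 29·8 = 232 = 7·33 + 1.
So x ≡ 8·31 = 248 ≡ 17 (mod 33).
Check: 29·17 = 493 = 14·33 + 31.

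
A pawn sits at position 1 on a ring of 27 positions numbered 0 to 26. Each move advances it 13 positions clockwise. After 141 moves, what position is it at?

141·13 = 1833.
Dividing 1833 by 27 gives quotient 67 and remainder 24.
(1 + 24) mod 27 = 25.

25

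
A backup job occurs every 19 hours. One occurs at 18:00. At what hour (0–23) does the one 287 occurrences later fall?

287·19 = 5453.
5453 mod 24 = 5 (since 227·24 = 5448).
(18 + 5) mod 24 = 23.

23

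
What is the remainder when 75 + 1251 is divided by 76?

1251 − 16·76 = 35, so 1251 ≡ 35 (mod 76).
(75 + 35) mod 76 = 34.

34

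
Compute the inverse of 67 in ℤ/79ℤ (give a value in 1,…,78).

46

67·46 = 3082 = 39·79 + 1, so 67⁻¹ ≡ 46 (mod 79).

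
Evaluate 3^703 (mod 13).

Square-and-reduce mod 13: 3^1≡3, 3^2≡9, 3^4≡3, 3^8≡9, 3^16≡3, 3^32≡9, 3^64≡3, 3^128≡9, 3^256≡3, 3^512≡9.
Since 703 = 1 + 2 + 4 + 8 + 16 + 32 + 128 + 512 in binary, 3^703 ≡ 3·9·3·9·3·9·9·9 ≡ 3 (mod 13).

3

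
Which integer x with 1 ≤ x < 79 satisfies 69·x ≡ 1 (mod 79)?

71

69·71 = 4899 = 62·79 + 1, so 69⁻¹ ≡ 71 (mod 79).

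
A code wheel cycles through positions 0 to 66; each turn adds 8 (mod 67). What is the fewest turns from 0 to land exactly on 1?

42

8·42 = 336 = 5·67 + 1, so 8⁻¹ ≡ 42 (mod 67).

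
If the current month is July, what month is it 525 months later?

Dividing 525 by 12 gives quotient 43 and remainder 9.
July + 9 months → April.

April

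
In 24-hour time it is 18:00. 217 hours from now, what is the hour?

19

217 = 9·24 + 1, so 217 mod 24 = 1.
(18 + 1) mod 24 = 19.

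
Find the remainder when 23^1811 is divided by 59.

Successive squares of 23 mod 59: 23^1≡23, 23^2≡57, 23^4≡4, 23^8≡16, 23^16≡20, 23^32≡46, 23^64≡51, 23^128≡5, 23^256≡25, 23^512≡35, 23^1024≡45.
1811 = 1 + 2 + 16 + 256 + 512 + 1024, so 23^1811 ≡ 23·57·20·25·35·45 ≡ 56 (mod 59).

56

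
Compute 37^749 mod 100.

77

Successive squares of 37 mod 100: 37^1≡37, 37^2≡69, 37^4≡61, 37^8≡21, 37^16≡41, 37^32≡81, 37^64≡61, 37^128≡21, 37^256≡41, 37^512≡81.
Since 749 = 1 + 4 + 8 + 32 + 64 + 128 + 512 in binary, 37^749 ≡ 37·61·21·81·61·21·81 ≡ 77 (mod 100).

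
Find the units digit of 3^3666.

9

The units digit of 3^n cycles with period 4: 3, 9, 7, 1, …
3666 mod 4 = 2, so the last digit matches 3^2 = 9.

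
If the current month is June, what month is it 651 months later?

September

Dividing 651 by 12 gives quotient 54 and remainder 3.
June + 3 months → September.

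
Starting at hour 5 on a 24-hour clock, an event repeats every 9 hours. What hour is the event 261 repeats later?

2

261·9 = 2349.
2349 mod 24 = 21 (since 97·24 = 2328).
(5 + 21) mod 24 = 2.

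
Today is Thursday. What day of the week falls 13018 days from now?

Tuesday

13018 − 1859·7 = 5, so 13018 ≡ 5 (mod 7).
Thursday + 5 days → Tuesday.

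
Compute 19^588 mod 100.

41

By repeated squaring mod 100: 19^1≡19, 19^2≡61, 19^4≡21, 19^8≡41, 19^16≡81, 19^32≡61, 19^64≡21, 19^128≡41, 19^256≡81, 19^512≡61.
Since 588 = 4 + 8 + 64 + 512 in binary, 19^588 ≡ 21·41·21·61 ≡ 41 (mod 100).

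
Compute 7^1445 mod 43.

37

Successive squares of 7 mod 43: 7^1≡7, 7^2≡6, 7^4≡36, 7^8≡6, 7^16≡36, 7^32≡6, 7^64≡36, 7^128≡6, 7^256≡36, 7^512≡6, 7^1024≡36.
Since 1445 = 1 + 4 + 32 + 128 + 256 + 1024 in binary, 7^1445 ≡ 7·36·6·6·36·36 ≡ 37 (mod 43).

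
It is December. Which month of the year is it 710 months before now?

Dividing 710 by 12 gives quotient 59 and remainder 2.
December − 2 months → October.

October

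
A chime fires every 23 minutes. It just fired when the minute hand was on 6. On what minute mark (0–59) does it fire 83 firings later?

55

83·23 = 1909.
1909 − 31·60 = 49, so 1909 ≡ 49 (mod 60).
(6 + 49) mod 60 = 55.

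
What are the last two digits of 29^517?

Successive squares of 29 mod 100: 29^1≡29, 29^2≡41, 29^4≡81, 29^8≡61, 29^16≡21, 29^32≡41, 29^64≡81, 29^128≡61, 29^256≡21, 29^512≡41.
517 = 1 + 4 + 512, so 29^517 ≡ 29·81·41 ≡ 9 (mod 100).

09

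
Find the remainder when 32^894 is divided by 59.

16

By repeated squaring mod 59: 32^1≡32, 32^2≡21, 32^4≡28, 32^8≡17, 32^16≡53, 32^32≡36, 32^64≡57, 32^128≡4, 32^256≡16, 32^512≡20.
Since 894 = 2 + 4 + 8 + 16 + 32 + 64 + 256 + 512 in binary, 32^894 ≡ 21·28·17·53·36·57·16·20 ≡ 16 (mod 59).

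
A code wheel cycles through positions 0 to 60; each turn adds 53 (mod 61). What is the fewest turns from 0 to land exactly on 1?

53·38 = 2014 = 33·61 + 1, so 53⁻¹ ≡ 38 (mod 61).

38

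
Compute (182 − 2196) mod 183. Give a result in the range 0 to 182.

2196 mod 183 = 0 (since 12·183 = 2196).
(182 − 0) mod 183 = 182.

182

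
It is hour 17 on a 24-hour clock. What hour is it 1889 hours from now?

1889 mod 24 = 17 (since 78·24 = 1872).
(17 + 17) mod 24 = 10.

10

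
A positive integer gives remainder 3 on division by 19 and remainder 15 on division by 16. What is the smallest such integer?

x ≡ 15 (mod 16) gives x ∈ {15, 31, 47, 63, 79}.
The first of these with x mod 19 = 3 is 79.

79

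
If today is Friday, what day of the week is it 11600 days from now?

11600 = 1657·7 + 1, so 11600 mod 7 = 1.
Friday + 1 day → Saturday.

Saturday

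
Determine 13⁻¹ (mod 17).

13·4 = 52 = 3·17 + 1, so 13⁻¹ ≡ 4 (mod 17).

4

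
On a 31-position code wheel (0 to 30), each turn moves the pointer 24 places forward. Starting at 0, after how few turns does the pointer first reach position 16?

The inverse of 24 mod 31 is 22 (since 24·22 = 528 ≡ 1).
So x ≡ 22·16 = 352 ≡ 11 (mod 31).

11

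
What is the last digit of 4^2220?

6

Powers of 4 mod 10 repeat with period 2: 4, 6.
2220 leaves remainder 0 on division by 2, so 4^2220 ends in 6.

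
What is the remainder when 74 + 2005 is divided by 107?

2005 = 18·107 + 79, so 2005 mod 107 = 79.
(74 + 79) mod 107 = 46.

46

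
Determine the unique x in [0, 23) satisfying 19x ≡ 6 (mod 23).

19⁻¹ ≡ 17 (mod 23) because 19·17 = 323 = 14·23 + 1.
Multiplying both sides by 17: x ≡ 17·6 = 102 ≡ 10 (mod 23).

10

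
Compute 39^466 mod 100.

By repeated squaring mod 100: 39^1≡39, 39^2≡21, 39^4≡41, 39^8≡81, 39^16≡61, 39^32≡21, 39^64≡41, 39^128≡81, 39^256≡61.
466 = 2 + 16 + 64 + 128 + 256, so 39^466 ≡ 21·61·41·81·61 ≡ 61 (mod 100).

61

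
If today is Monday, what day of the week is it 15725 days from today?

15725 − 2246·7 = 3, so 15725 ≡ 3 (mod 7).
Monday + 3 days → Thursday.

Thursday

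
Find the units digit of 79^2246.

The units digit of 79^n cycles with period 2: 9, 1, …
2246 leaves remainder 0 on division by 2, so 79^2246 ends in 1.

1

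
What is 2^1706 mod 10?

The units digit of 2^n cycles with period 4: 2, 4, 8, 6, …
1706 leaves remainder 2 on division by 4, so 2^1706 ends in 4.

4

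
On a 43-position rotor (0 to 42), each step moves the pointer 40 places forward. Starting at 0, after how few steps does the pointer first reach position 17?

The inverse of 40 mod 43 is 14 (since 40·14 = 560 ≡ 1).
Multiplying both sides by 14: x ≡ 14·17 = 238 ≡ 23 (mod 43).
Check: 40·23 = 920 = 21·43 + 17.

23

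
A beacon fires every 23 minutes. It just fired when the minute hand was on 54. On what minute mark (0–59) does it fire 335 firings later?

335·23 = 7705.
7705 − 128·60 = 25, so 7705 ≡ 25 (mod 60).
(54 + 25) mod 60 = 19.

19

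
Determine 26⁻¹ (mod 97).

56

26·56 = 1456 = 15·97 + 1, so 26⁻¹ ≡ 56 (mod 97).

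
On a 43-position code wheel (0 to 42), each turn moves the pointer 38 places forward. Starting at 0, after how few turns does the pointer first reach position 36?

38⁻¹ ≡ 17 (mod 43) because 38·17 = 646 = 15·43 + 1.
So x ≡ 17·36 = 612 ≡ 10 (mod 43).

10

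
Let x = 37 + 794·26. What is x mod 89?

33

794·26 = 20644.
20644 mod 89 = 85 (since 231·89 = 20559).
(37 + 85) mod 89 = 33.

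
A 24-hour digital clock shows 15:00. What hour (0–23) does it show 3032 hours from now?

23

3032 = 126·24 + 8, so 3032 mod 24 = 8.
(15 + 8) mod 24 = 23.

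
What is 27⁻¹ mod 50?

13

50 = 1·27 + 23
27 = 1·23 + 4
23 = 5·4 + 3
4 = 1·3 + 1
3 = 3·1 + 0
Back-substituting gives 27·13 ≡ 1 (mod 50).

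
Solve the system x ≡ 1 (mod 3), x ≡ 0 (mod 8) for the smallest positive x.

16

Since 8·2 ≡ 1 (mod 3), take x = 0 + 8·((1−0)·2 mod 3) = 0 + 8·2 = 16.
Check: 16 mod 3 = 1, 16 mod 8 = 0.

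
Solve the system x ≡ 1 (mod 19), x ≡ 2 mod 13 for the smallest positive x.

Since 13·3 ≡ 1 (mod 19), take x = 2 + 13·((1−2)·3 mod 19) = 2 + 13·16 = 210.
Check: 210 mod 19 = 1, 210 mod 13 = 2.

210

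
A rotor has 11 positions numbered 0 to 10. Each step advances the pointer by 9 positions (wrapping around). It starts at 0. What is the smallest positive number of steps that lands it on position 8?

9⁻¹ ≡ 5 (mod 11) because 9·5 = 45 = 4·11 + 1.
Multiplying both sides by 5: x ≡ 5·8 = 40 ≡ 7 (mod 11).

7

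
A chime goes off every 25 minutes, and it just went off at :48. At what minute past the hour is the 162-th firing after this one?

162·25 = 4050.
Dividing 4050 by 60 gives quotient 67 and remainder 30.
(48 + 30) mod 60 = 18.

18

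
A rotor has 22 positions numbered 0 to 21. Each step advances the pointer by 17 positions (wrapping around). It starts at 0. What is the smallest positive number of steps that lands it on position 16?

10

17⁻¹ ≡ 13 (mod 22) because 17·13 = 221 = 10·22 + 1.
So x ≡ 13·16 = 208 ≡ 10 (mod 22).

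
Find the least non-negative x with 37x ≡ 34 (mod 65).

37⁻¹ ≡ 58 (mod 65) because 37·58 = 2146 = 33·65 + 1.
So x ≡ 58·34 = 1972 ≡ 22 (mod 65).
Check: 37·22 = 814 = 12·65 + 34.

22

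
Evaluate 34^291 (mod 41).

Square-and-reduce mod 41: 34^1≡34, 34^2≡8, 34^4≡23, 34^8≡37, 34^16≡16, 34^32≡10, 34^64≡18, 34^128≡37, 34^256≡16.
291 = 1 + 2 + 32 + 256, so 34^291 ≡ 34·8·10·16 ≡ 19 (mod 41).

19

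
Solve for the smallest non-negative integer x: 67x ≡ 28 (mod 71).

64

The inverse of 67 mod 71 is 53 (since 67·53 = 3551 ≡ 1).
So x ≡ 53·28 = 1484 ≡ 64 (mod 71).
Check: 67·64 = 4288 = 60·71 + 28.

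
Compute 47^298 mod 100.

89

Square-and-reduce mod 100: 47^1≡47, 47^2≡9, 47^4≡81, 47^8≡61, 47^16≡21, 47^32≡41, 47^64≡81, 47^128≡61, 47^256≡21.
Since 298 = 2 + 8 + 32 + 256 in binary, 47^298 ≡ 9·61·41·21 ≡ 89 (mod 100).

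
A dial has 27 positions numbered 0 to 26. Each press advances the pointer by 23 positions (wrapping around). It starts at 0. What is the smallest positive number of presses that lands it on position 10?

The inverse of 23 mod 27 is 20 (since 23·20 = 460 ≡ 1).
Multiplying both sides by 20: x ≡ 20·10 = 200 ≡ 11 (mod 27).
Check: 23·11 = 253 = 9·27 + 10.

11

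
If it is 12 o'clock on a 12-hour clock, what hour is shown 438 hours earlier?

6

438 = 36·12 + 6, so 438 mod 12 = 6.
12 − 6 → 6 on a 12-hour dial.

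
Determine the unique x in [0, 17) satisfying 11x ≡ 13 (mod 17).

12

The inverse of 11 mod 17 is 14 (since 11·14 = 154 ≡ 1).
So x ≡ 14·13 = 182 ≡ 12 (mod 17).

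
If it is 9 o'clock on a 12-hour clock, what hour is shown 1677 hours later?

Dividing 1677 by 12 gives quotient 139 and remainder 9.
9 + 9 → 6 on a 12-hour dial.

6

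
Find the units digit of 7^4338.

9

Powers of 7 mod 10 repeat with period 4: 7, 9, 3, 1.
4338 leaves remainder 2 on division by 4, so 7^4338 ends in 9.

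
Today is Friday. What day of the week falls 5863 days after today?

5863 = 837·7 + 4, so 5863 mod 7 = 4.
Friday + 4 days → Tuesday.

Tuesday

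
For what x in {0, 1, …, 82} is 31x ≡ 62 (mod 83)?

2

The inverse of 31 mod 83 is 75 (since 31·75 = 2325 ≡ 1).
Multiplying both sides by 75: x ≡ 75·62 = 4650 ≡ 2 (mod 83).
Check: 31·2 = 62 = 0·83 + 62.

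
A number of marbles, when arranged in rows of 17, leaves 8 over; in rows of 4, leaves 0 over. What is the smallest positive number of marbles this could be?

8

Since 4·13 ≡ 1 (mod 17), take x = 0 + 4·((8−0)·13 mod 17) = 0 + 4·2 = 8.
Check: 8 mod 17 = 8, 8 mod 4 = 0.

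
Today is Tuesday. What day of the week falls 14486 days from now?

Friday

Dividing 14486 by 7 gives quotient 2069 and remainder 3.
Tuesday + 3 days → Friday.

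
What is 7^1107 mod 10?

3

Last digits of 7^n: 7, 9, 3, 1 (period 4).
1107 leaves remainder 3 on division by 4, so 7^1107 ends in 3.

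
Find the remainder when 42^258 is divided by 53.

46

Square-and-reduce mod 53: 42^1≡42, 42^2≡15, 42^4≡13, 42^8≡10, 42^16≡47, 42^32≡36, 42^64≡24, 42^128≡46, 42^256≡49.
258 = 2 + 256, so 42^258 ≡ 15·49 ≡ 46 (mod 53).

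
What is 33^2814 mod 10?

Powers of 3 mod 10 repeat with period 4: 3, 9, 7, 1.
2814 leaves remainder 2 on division by 4, so 33^2814 ends in 9.

9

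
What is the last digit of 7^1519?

3

The units digit of 7^n cycles with period 4: 7, 9, 3, 1, …
1519 leaves remainder 3 on division by 4, so 7^1519 ends in 3.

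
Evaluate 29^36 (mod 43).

Successive squares of 29 mod 43: 29^1≡29, 29^2≡24, 29^4≡17, 29^8≡31, 29^16≡15, 29^32≡10.
36 = 4 + 32, so 29^36 ≡ 17·10 ≡ 41 (mod 43).

41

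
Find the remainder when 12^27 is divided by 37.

By repeated squaring mod 37: 12^1≡12, 12^2≡33, 12^4≡16, 12^8≡34, 12^16≡9.
Since 27 = 1 + 2 + 8 + 16 in binary, 12^27 ≡ 12·33·34·9 ≡ 1 (mod 37).

1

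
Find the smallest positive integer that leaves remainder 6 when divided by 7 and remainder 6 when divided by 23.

x ≡ 6 (mod 7) gives x ∈ {6}.
The first of these with x mod 23 = 6 is 6.

6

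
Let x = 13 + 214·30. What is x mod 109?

2

214·30 = 6420.
Dividing 6420 by 109 gives quotient 58 and remainder 98.
(13 + 98) mod 109 = 2.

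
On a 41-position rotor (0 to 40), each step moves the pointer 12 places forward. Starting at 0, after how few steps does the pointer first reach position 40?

17

12⁻¹ ≡ 24 (mod 41) because 12·24 = 288 = 7·41 + 1.
Multiplying both sides by 24: x ≡ 24·40 = 960 ≡ 17 (mod 41).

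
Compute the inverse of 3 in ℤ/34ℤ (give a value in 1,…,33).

23

34 = 11·3 + 1
3 = 3·1 + 0
Back-substituting gives 3·23 ≡ 1 (mod 34).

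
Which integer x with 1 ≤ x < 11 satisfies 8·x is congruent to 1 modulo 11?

8·7 = 56 = 5·11 + 1, so 8⁻¹ ≡ 7 (mod 11).

7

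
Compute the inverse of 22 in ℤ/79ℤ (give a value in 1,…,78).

79 = 3·22 + 13
22 = 1·13 + 9
13 = 1·9 + 4
9 = 2·4 + 1
4 = 4·1 + 0
Back-substituting gives 22·18 ≡ 1 (mod 79).

18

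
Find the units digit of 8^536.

Last digits of 8^n: 8, 4, 2, 6 (period 4).
536 mod 4 = 0, so the last digit matches 8^4 = 6.

6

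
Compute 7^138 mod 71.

Successive squares of 7 mod 71: 7^1≡7, 7^2≡49, 7^4≡58, 7^8≡27, 7^16≡19, 7^32≡6, 7^64≡36, 7^128≡18.
138 = 2 + 8 + 128, so 7^138 ≡ 49·27·18 ≡ 29 (mod 71).

29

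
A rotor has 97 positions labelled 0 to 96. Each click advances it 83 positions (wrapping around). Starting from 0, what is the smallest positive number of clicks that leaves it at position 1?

90

97 = 1·83 + 14
83 = 5·14 + 13
14 = 1·13 + 1
13 = 13·1 + 0
Back-substituting gives 83·90 ≡ 1 (mod 97).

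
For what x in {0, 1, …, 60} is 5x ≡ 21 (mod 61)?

The inverse of 5 mod 61 is 49 (since 5·49 = 245 ≡ 1).
Multiplying both sides by 49: x ≡ 49·21 = 1029 ≡ 53 (mod 61).
Check: 5·53 = 265 = 4·61 + 21.

53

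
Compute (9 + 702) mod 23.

21

Dividing 702 by 23 gives quotient 30 and remainder 12.
(9 + 12) mod 23 = 21.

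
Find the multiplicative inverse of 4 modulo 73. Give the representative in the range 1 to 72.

4·55 = 220 = 3·73 + 1, so 4⁻¹ ≡ 55 (mod 73).

55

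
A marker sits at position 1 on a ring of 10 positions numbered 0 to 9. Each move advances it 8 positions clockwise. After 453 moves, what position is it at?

453·8 = 3624.
3624 − 362·10 = 4, so 3624 ≡ 4 (mod 10).
(1 + 4) mod 10 = 5.

5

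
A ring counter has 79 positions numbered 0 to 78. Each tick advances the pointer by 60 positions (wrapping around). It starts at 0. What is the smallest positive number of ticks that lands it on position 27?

36

60⁻¹ ≡ 54 (mod 79) because 60·54 = 3240 = 41·79 + 1.
So x ≡ 54·27 = 1458 ≡ 36 (mod 79).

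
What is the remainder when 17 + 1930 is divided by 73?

49

1930 mod 73 = 32 (since 26·73 = 1898).
(17 + 32) mod 73 = 49.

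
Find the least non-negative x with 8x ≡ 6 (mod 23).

The inverse of 8 mod 23 is 3 (since 8·3 = 24 ≡ 1).
Multiplying both sides by 3: x ≡ 3·6 = 18 ≡ 18 (mod 23).

18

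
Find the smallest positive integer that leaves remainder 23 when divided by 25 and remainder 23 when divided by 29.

23

Since 29·19 ≡ 1 (mod 25), take x = 23 + 29·((23−23)·19 mod 25) = 23 + 29·0 = 23.
Check: 23 mod 25 = 23, 23 mod 29 = 23.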